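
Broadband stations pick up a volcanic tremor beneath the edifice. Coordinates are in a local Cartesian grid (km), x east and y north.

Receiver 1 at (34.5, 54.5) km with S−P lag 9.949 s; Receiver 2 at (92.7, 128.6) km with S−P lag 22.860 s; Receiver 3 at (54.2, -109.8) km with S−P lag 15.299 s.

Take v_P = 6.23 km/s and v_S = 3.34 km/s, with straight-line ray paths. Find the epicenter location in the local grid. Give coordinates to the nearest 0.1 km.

Distance from S−P lag: d = Δt · v_P v_S / (v_P − v_S) = Δt · (6.23·3.34)/(6.23−3.34) ≈ 7.2001·Δt.
So d_Receiver 1 = 71.63, d_Receiver 2 = 164.59, d_Receiver 3 = 110.15 km.
Circle about each station: (x − 34.5)² + (y − 54.5)² = 71.63²; (x − 92.7)² + (y − 128.6)² = 164.59²; (x − 54.2)² + (y + 109.8)² = 110.15².
Subtracting pairs of circle equations eliminates x²+y² and gives linear equations (the radical axes):
116.4 x + 148.2 y = -988.26
39.4 x − 328.6 y = 3831.01
Solving the 2×2 system: x ≈ 5.5, y ≈ -11.0 km.
Check against Receiver 1 (with the unrounded x, y): √((x − 34.5)²+(y − 54.5)²) = 71.63 ≈ 71.63 km. ✓

(5.5, -11.0)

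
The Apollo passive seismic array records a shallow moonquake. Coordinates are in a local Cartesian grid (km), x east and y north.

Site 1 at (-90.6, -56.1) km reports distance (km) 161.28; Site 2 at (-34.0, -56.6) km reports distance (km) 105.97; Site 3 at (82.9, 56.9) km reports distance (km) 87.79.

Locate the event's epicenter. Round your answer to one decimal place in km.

(68.5, -29.7)

Circle about each station: (x + 90.6)² + (y + 56.1)² = 161.28²; (x + 34.0)² + (y + 56.6)² = 105.97²; (x − 82.9)² + (y − 56.9)² = 87.79².
Subtracting pairs of circle equations eliminates x²+y² and gives linear equations (the radical axes):
113.2 x − 1.0 y = 7785.59
347.0 x + 226.0 y = 17058.60
Solving the 2×2 system: x ≈ 68.5, y ≈ -29.7 km.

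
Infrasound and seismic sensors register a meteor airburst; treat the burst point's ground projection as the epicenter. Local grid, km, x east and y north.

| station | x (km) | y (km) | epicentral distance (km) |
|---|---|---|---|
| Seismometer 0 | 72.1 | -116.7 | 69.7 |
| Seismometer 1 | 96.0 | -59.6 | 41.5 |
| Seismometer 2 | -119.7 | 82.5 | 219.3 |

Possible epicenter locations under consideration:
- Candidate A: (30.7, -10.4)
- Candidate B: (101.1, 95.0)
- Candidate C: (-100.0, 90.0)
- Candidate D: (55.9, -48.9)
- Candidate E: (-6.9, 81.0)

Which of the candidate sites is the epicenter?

For each candidate, compare |candidate − station| to the reported distance:
Candidate A: residuals Seismometer 0 44.4, Seismometer 1 40.3, Seismometer 2 42.5 → max 44.4 km
Candidate B: residuals Seismometer 0 144.0, Seismometer 1 113.2, Seismometer 2 1.9 → max 144.0 km
Candidate C: residuals Seismometer 0 199.3, Seismometer 1 205.1, Seismometer 2 198.2 → max 205.1 km
Candidate D: residuals Seismometer 0 0.0, Seismometer 1 0.0, Seismometer 2 0.0 → max 0.0 km
Candidate E: residuals Seismometer 0 143.2, Seismometer 1 132.7, Seismometer 2 106.5 → max 143.2 km
Only Candidate D has all residuals ≈ 0.

Candidate D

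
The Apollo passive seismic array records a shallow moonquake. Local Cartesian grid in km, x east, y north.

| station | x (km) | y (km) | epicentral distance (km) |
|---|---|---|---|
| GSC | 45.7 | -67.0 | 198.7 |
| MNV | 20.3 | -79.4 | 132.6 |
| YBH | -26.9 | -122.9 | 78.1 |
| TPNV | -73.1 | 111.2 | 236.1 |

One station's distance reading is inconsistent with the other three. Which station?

Solve using three stations at a time. Using MNV, YBH, TPNV (subtract circle equations pairwise → linear system) gives (x, y) ≈ (-105.0, -122.7).
Distances from that point to each station vs reported:
  GSC: calculated 160.7 vs reported 198.7 → residual 38.0 km
  MNV: calculated 132.6 vs reported 132.6 → residual 0.0 km
  YBH: calculated 78.1 vs reported 78.1 → residual 0.0 km
  TPNV: calculated 236.1 vs reported 236.1 → residual 0.0 km
MNV, YBH, TPNV are mutually consistent (residuals ≈ 0); GSC is off by 38.0 km.

GSC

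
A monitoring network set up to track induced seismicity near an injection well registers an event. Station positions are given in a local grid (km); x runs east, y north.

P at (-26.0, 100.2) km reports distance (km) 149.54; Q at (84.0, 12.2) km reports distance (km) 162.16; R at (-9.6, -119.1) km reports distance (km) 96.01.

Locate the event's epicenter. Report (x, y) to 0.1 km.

Circle about each station: (x + 26.0)² + (y − 100.2)² = 149.54²; (x − 84.0)² + (y − 12.2)² = 162.16²; (x + 9.6)² + (y + 119.1)² = 96.01².
Subtracting the P equation from the Q and R equations removes the quadratic terms:
220.0 x − 176.0 y = -7444.85
32.8 x − 438.6 y = 16705.22
Solving the 2×2 system: x ≈ -68.4, y ≈ -43.2 km.

(-68.4, -43.2)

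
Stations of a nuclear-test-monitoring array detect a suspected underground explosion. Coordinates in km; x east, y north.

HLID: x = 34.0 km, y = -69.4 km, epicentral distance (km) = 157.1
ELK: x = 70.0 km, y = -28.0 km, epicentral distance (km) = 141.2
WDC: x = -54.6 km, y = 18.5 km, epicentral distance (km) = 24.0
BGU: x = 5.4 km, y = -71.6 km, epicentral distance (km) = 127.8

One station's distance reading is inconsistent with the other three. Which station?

Solve using three stations at a time. Using ELK, WDC, BGU (subtract circle equations pairwise → linear system) gives (x, y) ≈ (-52.4, 42.4).
Distances from that point to each station vs reported:
  HLID: calculated 141.3 vs reported 157.1 → residual 15.8 km
  ELK: calculated 141.2 vs reported 141.2 → residual 0.0 km
  WDC: calculated 24.0 vs reported 24.0 → residual 0.0 km
  BGU: calculated 127.8 vs reported 127.8 → residual 0.0 km
ELK, WDC, BGU are mutually consistent (residuals ≈ 0); HLID is off by 15.8 km.

HLID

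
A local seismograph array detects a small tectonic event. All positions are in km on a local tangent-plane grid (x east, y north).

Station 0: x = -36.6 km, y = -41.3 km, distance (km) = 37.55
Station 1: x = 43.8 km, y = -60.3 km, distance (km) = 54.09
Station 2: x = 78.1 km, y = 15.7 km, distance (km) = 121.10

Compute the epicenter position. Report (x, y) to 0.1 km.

Circle about each station: (x + 36.6)² + (y + 41.3)² = 37.55²; (x − 43.8)² + (y + 60.3)² = 54.09²; (x − 78.1)² + (y − 15.7)² = 121.10².
Subtracting pairs of circle equations eliminates x²+y² and gives linear equations (the radical axes):
160.8 x − 38.0 y = 993.55
229.4 x + 114.0 y = -9954.36
Solving the 2×2 system: x ≈ -9.8, y ≈ -67.6 km.
Check against Station 0 (with the unrounded x, y): √((x + 36.6)²+(y + 41.3)²) = 37.55 ≈ 37.55 km. ✓

-9.8 km east, -67.6 km north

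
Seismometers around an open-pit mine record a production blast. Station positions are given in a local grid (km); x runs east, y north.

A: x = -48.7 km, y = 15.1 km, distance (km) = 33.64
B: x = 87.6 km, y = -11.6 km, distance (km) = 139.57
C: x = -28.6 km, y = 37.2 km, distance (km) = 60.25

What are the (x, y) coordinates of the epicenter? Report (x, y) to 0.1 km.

Circle about each station: (x + 48.7)² + (y − 15.1)² = 33.64²; (x − 87.6)² + (y + 11.6)² = 139.57²; (x + 28.6)² + (y − 37.2)² = 60.25².
Subtracting pairs of circle equations eliminates x²+y² and gives linear equations (the radical axes):
272.6 x − 53.4 y = -13139.52
40.2 x + 44.2 y = -2896.31
Solving the 2×2 system: x ≈ -51.8, y ≈ -18.4 km.
Check against A (with the unrounded x, y): √((x + 48.7)²+(y − 15.1)²) = 33.65 ≈ 33.64 km. ✓

-51.8 km east, -18.4 km north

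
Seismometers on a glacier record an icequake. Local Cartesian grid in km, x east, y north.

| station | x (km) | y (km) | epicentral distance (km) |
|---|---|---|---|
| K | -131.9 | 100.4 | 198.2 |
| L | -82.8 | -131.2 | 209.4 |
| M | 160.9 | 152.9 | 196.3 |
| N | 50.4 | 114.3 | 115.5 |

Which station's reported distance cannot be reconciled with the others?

L

Solve using three stations at a time. Using K, M, N (subtract circle equations pairwise → linear system) gives (x, y) ≈ (38.7, -1.0).
Distances from that point to each station vs reported:
  K: calculated 198.4 vs reported 198.2 → residual 0.2 km
  L: calculated 178.1 vs reported 209.4 → residual 31.3 km
  M: calculated 196.5 vs reported 196.3 → residual 0.2 km
  N: calculated 115.9 vs reported 115.5 → residual 0.4 km
K, M, N are mutually consistent (residuals ≈ 0); L is off by 31.3 km.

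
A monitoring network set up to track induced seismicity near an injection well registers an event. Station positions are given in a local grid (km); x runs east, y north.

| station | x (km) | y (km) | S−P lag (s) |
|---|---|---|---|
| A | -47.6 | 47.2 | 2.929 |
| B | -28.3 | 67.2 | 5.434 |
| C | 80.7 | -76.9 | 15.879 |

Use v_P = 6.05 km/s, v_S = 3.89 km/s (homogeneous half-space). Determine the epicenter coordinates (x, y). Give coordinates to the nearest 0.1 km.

-63.1 km east, 19.3 km north

Distance from S−P lag: d = Δt · v_P v_S / (v_P − v_S) = Δt · (6.05·3.89)/(6.05−3.89) ≈ 10.8956·Δt.
So d_A = 31.91, d_B = 59.21, d_C = 173.01 km.
Circle about each station: (x + 47.6)² + (y − 47.2)² = 31.91²; (x + 28.3)² + (y − 67.2)² = 59.21²; (x − 80.7)² + (y + 76.9)² = 173.01².
Subtracting the A equation from the B and C equations removes the quadratic terms:
38.6 x + 40.0 y = -1664.45
256.6 x − 248.2 y = -20981.71
Solving the 2×2 system: x ≈ -63.1, y ≈ 19.3 km.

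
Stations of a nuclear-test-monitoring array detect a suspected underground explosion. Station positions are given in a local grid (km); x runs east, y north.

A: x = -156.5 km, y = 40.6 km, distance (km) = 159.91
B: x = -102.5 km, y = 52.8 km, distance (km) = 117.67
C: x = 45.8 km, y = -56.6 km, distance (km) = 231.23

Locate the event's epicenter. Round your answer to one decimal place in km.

-45.6 km east, 155.8 km north

Circle about each station: (x + 156.5)² + (y − 40.6)² = 159.91²; (x + 102.5)² + (y − 52.8)² = 117.67²; (x − 45.8)² + (y + 56.6)² = 231.23².
Subtracting the A equation from the B and C equations removes the quadratic terms:
108.0 x + 24.4 y = -1121.54
404.6 x − 194.4 y = -48735.51
Solving the 2×2 system: x ≈ -45.6, y ≈ 155.8 km.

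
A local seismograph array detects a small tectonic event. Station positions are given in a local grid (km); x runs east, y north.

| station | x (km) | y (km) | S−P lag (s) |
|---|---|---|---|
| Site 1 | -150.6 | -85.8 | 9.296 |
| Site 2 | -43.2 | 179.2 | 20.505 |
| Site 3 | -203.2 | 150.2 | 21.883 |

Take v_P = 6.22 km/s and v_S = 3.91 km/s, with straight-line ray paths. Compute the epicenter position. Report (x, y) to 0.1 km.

-66.7 km east, -35.4 km north

Distance from S−P lag: d = Δt · v_P v_S / (v_P − v_S) = Δt · (6.22·3.91)/(6.22−3.91) ≈ 10.5282·Δt.
So d_Site 1 = 97.87, d_Site 2 = 215.88, d_Site 3 = 230.39 km.
Circle about each station: (x + 150.6)² + (y + 85.8)² = 97.87²; (x + 43.2)² + (y − 179.2)² = 215.88²; (x + 203.2)² + (y − 150.2)² = 230.39².
Subtracting the Site 1 equation from the Site 2 and Site 3 equations removes the quadratic terms:
214.8 x + 530.0 y = -33088.76
-105.2 x + 472.0 y = -9692.74
Solving the 2×2 system: x ≈ -66.7, y ≈ -35.4 km.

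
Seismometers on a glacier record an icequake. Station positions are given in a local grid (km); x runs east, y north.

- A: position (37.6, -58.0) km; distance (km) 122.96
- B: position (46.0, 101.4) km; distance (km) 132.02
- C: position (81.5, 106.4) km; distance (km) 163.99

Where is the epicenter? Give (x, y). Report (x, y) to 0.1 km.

Circle about each station: (x − 37.6)² + (y + 58.0)² = 122.96²; (x − 46.0)² + (y − 101.4)² = 132.02²; (x − 81.5)² + (y − 106.4)² = 163.99².
Subtracting pairs of circle equations eliminates x²+y² and gives linear equations (the radical axes):
16.8 x + 318.8 y = 5310.08
87.8 x + 328.8 y = 1411.89
Solving the 2×2 system: x ≈ -57.7, y ≈ 19.7 km.

(-57.7, 19.7)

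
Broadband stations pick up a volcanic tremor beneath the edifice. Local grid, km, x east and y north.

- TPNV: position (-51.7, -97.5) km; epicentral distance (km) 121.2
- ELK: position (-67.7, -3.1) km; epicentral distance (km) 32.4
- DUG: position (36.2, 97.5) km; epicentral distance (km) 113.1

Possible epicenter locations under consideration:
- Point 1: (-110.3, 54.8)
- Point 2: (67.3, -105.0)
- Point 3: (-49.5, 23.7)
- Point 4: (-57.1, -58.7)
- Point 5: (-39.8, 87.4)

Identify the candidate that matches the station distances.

For each candidate, compare |candidate − station| to the reported distance:
Point 1: residuals TPNV 42.0, ELK 39.5, DUG 39.5 → max 42.0 km
Point 2: residuals TPNV 2.0, ELK 136.7, DUG 91.8 → max 136.7 km
Point 3: residuals TPNV 0.0, ELK 0.0, DUG 0.0 → max 0.0 km
Point 4: residuals TPNV 82.0, ELK 24.2, DUG 68.8 → max 82.0 km
Point 5: residuals TPNV 64.1, ELK 62.3, DUG 36.4 → max 64.1 km
Only Point 3 has all residuals ≈ 0.

Point 3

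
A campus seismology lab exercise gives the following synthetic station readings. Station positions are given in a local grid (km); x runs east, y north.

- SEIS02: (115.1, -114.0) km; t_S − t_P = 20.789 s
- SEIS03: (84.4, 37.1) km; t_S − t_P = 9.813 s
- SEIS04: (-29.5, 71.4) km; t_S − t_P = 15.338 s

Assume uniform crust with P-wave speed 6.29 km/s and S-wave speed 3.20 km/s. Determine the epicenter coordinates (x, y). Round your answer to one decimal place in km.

Distance from S−P lag: d = Δt · v_P v_S / (v_P − v_S) = Δt · (6.29·3.20)/(6.29−3.20) ≈ 6.5139·Δt.
So d_SEIS02 = 135.42, d_SEIS03 = 63.92, d_SEIS04 = 99.91 km.
Circle about each station: (x − 115.1)² + (y + 114.0)² = 135.42²; (x − 84.4)² + (y − 37.1)² = 63.92²; (x + 29.5)² + (y − 71.4)² = 99.91².
Subtracting the SEIS02 equation from the SEIS03 and SEIS04 equations removes the quadratic terms:
-61.4 x + 302.2 y = -3491.43
-289.2 x + 370.8 y = -11919.23
Solving the 2×2 system: x ≈ 35.7, y ≈ -4.3 km.

35.7 km east, -4.3 km north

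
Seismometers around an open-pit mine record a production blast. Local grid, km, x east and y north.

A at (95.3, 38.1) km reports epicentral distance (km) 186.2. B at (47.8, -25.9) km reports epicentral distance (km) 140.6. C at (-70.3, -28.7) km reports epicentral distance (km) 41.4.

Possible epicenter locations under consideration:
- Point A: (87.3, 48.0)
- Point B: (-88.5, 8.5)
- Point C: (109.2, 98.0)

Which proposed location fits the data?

For each candidate, compare |candidate − station| to the reported distance:
Point A: residuals A 173.5, B 56.8, C 133.9 → max 173.5 km
Point B: residuals A 0.0, B 0.0, C 0.0 → max 0.0 km
Point C: residuals A 124.7, B 2.3, C 178.3 → max 178.3 km
Only Point B has all residuals ≈ 0.

Point B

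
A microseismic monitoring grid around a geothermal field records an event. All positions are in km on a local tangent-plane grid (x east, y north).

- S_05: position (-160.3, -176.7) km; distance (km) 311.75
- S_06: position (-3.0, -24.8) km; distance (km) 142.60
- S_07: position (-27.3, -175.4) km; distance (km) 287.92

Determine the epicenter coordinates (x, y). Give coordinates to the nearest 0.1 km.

-42.9 km east, 112.1 km north

Circle about each station: (x + 160.3)² + (y + 176.7)² = 311.75²; (x + 3.0)² + (y + 24.8)² = 142.60²; (x + 27.3)² + (y + 175.4)² = 287.92².
Subtracting the S_05 equation from the S_06 and S_07 equations removes the quadratic terms:
314.6 x + 303.8 y = 20558.36
266.0 x + 2.6 y = -11118.39
Solving the 2×2 system: x ≈ -42.9, y ≈ 112.1 km.
Check against S_05 (with the unrounded x, y): √((x + 160.3)²+(y + 176.7)²) = 311.74 ≈ 311.75 km. ✓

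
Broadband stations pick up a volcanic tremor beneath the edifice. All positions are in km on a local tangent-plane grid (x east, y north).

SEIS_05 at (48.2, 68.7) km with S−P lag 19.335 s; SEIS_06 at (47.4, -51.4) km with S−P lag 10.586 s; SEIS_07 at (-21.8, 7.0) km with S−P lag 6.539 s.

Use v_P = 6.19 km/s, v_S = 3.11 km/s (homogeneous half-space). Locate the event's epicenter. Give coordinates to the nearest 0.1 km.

Distance from S−P lag: d = Δt · v_P v_S / (v_P − v_S) = Δt · (6.19·3.11)/(6.19−3.11) ≈ 6.2503·Δt.
So d_SEIS_05 = 120.85, d_SEIS_06 = 66.17, d_SEIS_07 = 40.87 km.
Circle about each station: (x − 48.2)² + (y − 68.7)² = 120.85²; (x − 47.4)² + (y + 51.4)² = 66.17²; (x + 21.8)² + (y − 7.0)² = 40.87².
Subtracting pairs of circle equations eliminates x²+y² and gives linear equations (the radical axes):
-1.6 x − 240.2 y = 8072.04
-140.0 x − 123.4 y = 6415.68
Solving the 2×2 system: x ≈ -16.3, y ≈ -33.5 km.
Check against SEIS_05 (with the unrounded x, y): √((x − 48.2)²+(y − 68.7)²) = 120.85 ≈ 120.85 km. ✓

x ≈ -16.3 km, y ≈ -33.5 km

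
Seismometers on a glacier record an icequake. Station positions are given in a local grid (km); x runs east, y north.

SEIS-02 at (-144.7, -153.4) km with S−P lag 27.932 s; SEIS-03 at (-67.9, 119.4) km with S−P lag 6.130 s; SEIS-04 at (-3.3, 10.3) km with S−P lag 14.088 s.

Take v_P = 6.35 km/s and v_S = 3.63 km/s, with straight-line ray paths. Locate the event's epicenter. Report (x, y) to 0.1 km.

Distance from S−P lag: d = Δt · v_P v_S / (v_P − v_S) = Δt · (6.35·3.63)/(6.35−3.63) ≈ 8.4744·Δt.
So d_SEIS-02 = 236.71, d_SEIS-03 = 51.95, d_SEIS-04 = 119.39 km.
Circle about each station: (x + 144.7)² + (y + 153.4)² = 236.71²; (x + 67.9)² + (y − 119.4)² = 51.95²; (x + 3.3)² + (y − 10.3)² = 119.39².
Subtracting the SEIS-02 equation from the SEIS-03 and SEIS-04 equations removes the quadratic terms:
153.6 x + 545.6 y = 27729.94
282.8 x + 327.4 y = -2575.02
Solving the 2×2 system: x ≈ -100.8, y ≈ 79.2 km.
Check against SEIS-02 (with the unrounded x, y): √((x + 144.7)²+(y + 153.4)²) = 236.71 ≈ 236.71 km. ✓

x ≈ -100.8 km, y ≈ 79.2 km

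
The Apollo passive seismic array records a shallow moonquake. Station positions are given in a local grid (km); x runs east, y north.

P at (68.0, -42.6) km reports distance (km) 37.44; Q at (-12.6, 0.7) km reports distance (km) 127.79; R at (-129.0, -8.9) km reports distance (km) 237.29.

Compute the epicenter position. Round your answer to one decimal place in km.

Circle about each station: (x − 68.0)² + (y + 42.6)² = 37.44²; (x + 12.6)² + (y − 0.7)² = 127.79²; (x + 129.0)² + (y + 8.9)² = 237.29².
Subtracting pairs of circle equations eliminates x²+y² and gives linear equations (the radical axes):
-161.2 x + 86.6 y = -21208.04
-394.0 x + 67.4 y = -44623.34
Solving the 2×2 system: x ≈ 104.7, y ≈ -50.0 km.
Check against P (with the unrounded x, y): √((x − 68.0)²+(y + 42.6)²) = 37.44 ≈ 37.44 km. ✓

(104.7, -50.0)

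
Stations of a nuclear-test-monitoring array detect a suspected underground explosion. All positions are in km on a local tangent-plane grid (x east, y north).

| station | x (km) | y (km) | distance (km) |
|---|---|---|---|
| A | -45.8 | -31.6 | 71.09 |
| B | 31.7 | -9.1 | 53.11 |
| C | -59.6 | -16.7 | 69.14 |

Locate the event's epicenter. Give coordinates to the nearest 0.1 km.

(-6.6, 27.7)

Circle about each station: (x + 45.8)² + (y + 31.6)² = 71.09²; (x − 31.7)² + (y + 9.1)² = 53.11²; (x + 59.6)² + (y + 16.7)² = 69.14².
Subtracting the A equation from the B and C equations removes the quadratic terms:
155.0 x + 45.0 y = 224.62
-27.6 x + 29.8 y = 1008.30
Solving the 2×2 system: x ≈ -6.6, y ≈ 27.7 km.
Check against A (with the unrounded x, y): √((x + 45.8)²+(y + 31.6)²) = 71.10 ≈ 71.09 km. ✓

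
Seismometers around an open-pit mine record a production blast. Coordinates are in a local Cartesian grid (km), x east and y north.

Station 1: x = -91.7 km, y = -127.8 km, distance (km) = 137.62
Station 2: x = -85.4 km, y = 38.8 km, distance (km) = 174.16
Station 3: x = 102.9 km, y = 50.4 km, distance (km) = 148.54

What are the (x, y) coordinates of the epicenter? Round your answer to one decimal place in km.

(38.6, -83.5)

Circle about each station: (x + 91.7)² + (y + 127.8)² = 137.62²; (x + 85.4)² + (y − 38.8)² = 174.16²; (x − 102.9)² + (y − 50.4)² = 148.54².
Subtracting pairs of circle equations eliminates x²+y² and gives linear equations (the radical axes):
12.6 x + 333.2 y = -27335.57
389.2 x + 356.4 y = -14738.03
Solving the 2×2 system: x ≈ 38.6, y ≈ -83.5 km.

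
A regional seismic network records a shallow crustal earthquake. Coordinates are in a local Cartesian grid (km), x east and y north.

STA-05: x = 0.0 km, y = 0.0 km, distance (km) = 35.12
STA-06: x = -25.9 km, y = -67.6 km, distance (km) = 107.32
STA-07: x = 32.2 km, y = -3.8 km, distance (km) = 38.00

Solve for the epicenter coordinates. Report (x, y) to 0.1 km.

16.7 km east, 30.9 km north

Circle about each station: x² + y² = 35.12²; (x + 25.9)² + (y + 67.6)² = 107.32²; (x − 32.2)² + (y + 3.8)² = 38.00².
Subtracting the STA-05 equation from the STA-06 and STA-07 equations removes the quadratic terms:
-51.8 x − 135.2 y = -5043.60
64.4 x − 7.6 y = 840.69
Solving the 2×2 system: x ≈ 16.7, y ≈ 30.9 km.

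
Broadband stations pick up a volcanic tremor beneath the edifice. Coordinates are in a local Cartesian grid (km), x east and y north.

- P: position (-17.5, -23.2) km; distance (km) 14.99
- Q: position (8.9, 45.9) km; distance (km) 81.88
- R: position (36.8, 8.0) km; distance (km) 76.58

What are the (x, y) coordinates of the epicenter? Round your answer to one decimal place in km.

x ≈ -32.4 km, y ≈ -24.8 km

Circle about each station: (x + 17.5)² + (y + 23.2)² = 14.99²; (x − 8.9)² + (y − 45.9)² = 81.88²; (x − 36.8)² + (y − 8.0)² = 76.58².
Subtracting the P equation from the Q and R equations removes the quadratic terms:
52.8 x + 138.2 y = -5138.10
108.6 x + 62.4 y = -5066.05
Solving the 2×2 system: x ≈ -32.4, y ≈ -24.8 km.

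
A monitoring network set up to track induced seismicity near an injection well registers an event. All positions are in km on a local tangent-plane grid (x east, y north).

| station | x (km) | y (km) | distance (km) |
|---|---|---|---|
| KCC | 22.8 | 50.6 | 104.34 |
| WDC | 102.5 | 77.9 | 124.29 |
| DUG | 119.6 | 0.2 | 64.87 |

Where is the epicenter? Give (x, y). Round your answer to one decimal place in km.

x ≈ 70.5 km, y ≈ -42.2 km

Circle about each station: (x − 22.8)² + (y − 50.6)² = 104.34²; (x − 102.5)² + (y − 77.9)² = 124.29²; (x − 119.6)² + (y − 0.2)² = 64.87².
Subtracting pairs of circle equations eliminates x²+y² and gives linear equations (the radical axes):
159.4 x + 54.6 y = 8933.29
193.6 x − 100.8 y = 17902.72
Solving the 2×2 system: x ≈ 70.5, y ≈ -42.2 km.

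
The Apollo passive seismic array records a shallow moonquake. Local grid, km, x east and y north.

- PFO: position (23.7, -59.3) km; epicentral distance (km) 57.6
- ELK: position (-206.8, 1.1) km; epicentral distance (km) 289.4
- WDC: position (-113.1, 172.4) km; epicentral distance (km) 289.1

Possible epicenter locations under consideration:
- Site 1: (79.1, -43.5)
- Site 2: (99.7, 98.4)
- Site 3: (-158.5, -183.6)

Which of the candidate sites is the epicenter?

Site 1

For each candidate, compare |candidate − station| to the reported distance:
Site 1: residuals PFO 0.0, ELK 0.0, WDC 0.0 → max 0.0 km
Site 2: residuals PFO 117.5, ELK 32.2, WDC 63.8 → max 117.5 km
Site 3: residuals PFO 163.0, ELK 98.5, WDC 69.8 → max 163.0 km
Only Site 1 has all residuals ≈ 0.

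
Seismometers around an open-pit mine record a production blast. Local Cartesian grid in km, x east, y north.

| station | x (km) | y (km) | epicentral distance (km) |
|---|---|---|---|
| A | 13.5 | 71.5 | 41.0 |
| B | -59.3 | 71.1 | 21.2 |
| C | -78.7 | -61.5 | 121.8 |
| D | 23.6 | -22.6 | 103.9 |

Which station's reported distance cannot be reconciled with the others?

Solve using three stations at a time. Using B, C, D (subtract circle equations pairwise → linear system) gives (x, y) ≈ (-44.9, 55.5).
Distances from that point to each station vs reported:
  A: calculated 60.6 vs reported 41.0 → residual 19.6 km
  B: calculated 21.2 vs reported 21.2 → residual 0.0 km
  C: calculated 121.8 vs reported 121.8 → residual 0.0 km
  D: calculated 103.9 vs reported 103.9 → residual 0.0 km
B, C, D are mutually consistent (residuals ≈ 0); A is off by 19.6 km.

A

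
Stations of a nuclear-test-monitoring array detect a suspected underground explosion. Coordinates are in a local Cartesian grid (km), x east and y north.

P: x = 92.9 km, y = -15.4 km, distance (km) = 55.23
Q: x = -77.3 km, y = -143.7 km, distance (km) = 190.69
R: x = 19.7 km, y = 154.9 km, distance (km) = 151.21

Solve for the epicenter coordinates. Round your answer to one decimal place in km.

Circle about each station: (x − 92.9)² + (y + 15.4)² = 55.23²; (x + 77.3)² + (y + 143.7)² = 190.69²; (x − 19.7)² + (y − 154.9)² = 151.21².
Subtracting pairs of circle equations eliminates x²+y² and gives linear equations (the radical axes):
-340.4 x − 256.6 y = -15554.91
-146.4 x + 340.6 y = -4299.58
Solving the 2×2 system: x ≈ 41.7, y ≈ 5.3 km.
Check against P (with the unrounded x, y): √((x − 92.9)²+(y + 15.4)²) = 55.23 ≈ 55.23 km. ✓

41.7 km east, 5.3 km north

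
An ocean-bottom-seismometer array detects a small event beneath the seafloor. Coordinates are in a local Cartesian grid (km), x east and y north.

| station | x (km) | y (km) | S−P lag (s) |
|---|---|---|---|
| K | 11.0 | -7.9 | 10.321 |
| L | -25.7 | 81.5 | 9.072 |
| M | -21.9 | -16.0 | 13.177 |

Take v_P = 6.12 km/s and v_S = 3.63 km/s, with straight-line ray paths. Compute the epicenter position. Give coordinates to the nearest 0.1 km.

Distance from S−P lag: d = Δt · v_P v_S / (v_P − v_S) = Δt · (6.12·3.63)/(6.12−3.63) ≈ 8.9219·Δt.
So d_K = 92.08, d_L = 80.94, d_M = 117.56 km.
Circle about each station: (x − 11.0)² + (y + 7.9)² = 92.08²; (x + 25.7)² + (y − 81.5)² = 80.94²; (x + 21.9)² + (y + 16.0)² = 117.56².
Subtracting the K equation from the L and M equations removes the quadratic terms:
-73.4 x + 178.8 y = 9046.77
-65.8 x − 16.2 y = -4789.43
Solving the 2×2 system: x ≈ 54.8, y ≈ 73.1 km.
Check against K (with the unrounded x, y): √((x − 11.0)²+(y + 7.9)²) = 92.07 ≈ 92.08 km. ✓

54.8 km east, 73.1 km north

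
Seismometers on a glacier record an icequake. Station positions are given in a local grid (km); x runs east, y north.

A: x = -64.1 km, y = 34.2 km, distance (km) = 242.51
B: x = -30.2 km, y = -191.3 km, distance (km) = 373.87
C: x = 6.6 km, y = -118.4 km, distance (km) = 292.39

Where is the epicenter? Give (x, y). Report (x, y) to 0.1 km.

Circle about each station: (x + 64.1)² + (y − 34.2)² = 242.51²; (x + 30.2)² + (y + 191.3)² = 373.87²; (x − 6.6)² + (y + 118.4)² = 292.39².
Subtracting pairs of circle equations eliminates x²+y² and gives linear equations (the radical axes):
67.8 x − 451.0 y = -48738.40
141.4 x − 305.2 y = -17897.14
Solving the 2×2 system: x ≈ 157.9, y ≈ 131.8 km.

x ≈ 157.9 km, y ≈ 131.8 km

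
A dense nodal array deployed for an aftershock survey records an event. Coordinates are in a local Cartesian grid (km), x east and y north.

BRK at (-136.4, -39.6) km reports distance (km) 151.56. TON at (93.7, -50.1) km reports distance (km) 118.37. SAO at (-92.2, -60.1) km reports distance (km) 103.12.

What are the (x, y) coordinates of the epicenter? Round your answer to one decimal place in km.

Circle about each station: (x + 136.4)² + (y + 39.6)² = 151.56²; (x − 93.7)² + (y + 50.1)² = 118.37²; (x + 92.2)² + (y + 60.1)² = 103.12².
Subtracting pairs of circle equations eliminates x²+y² and gives linear equations (the radical axes):
460.2 x − 21.0 y = 75.56
88.4 x − 41.0 y = 4276.43
Solving the 2×2 system: x ≈ -5.1, y ≈ -115.3 km.

x ≈ -5.1 km, y ≈ -115.3 km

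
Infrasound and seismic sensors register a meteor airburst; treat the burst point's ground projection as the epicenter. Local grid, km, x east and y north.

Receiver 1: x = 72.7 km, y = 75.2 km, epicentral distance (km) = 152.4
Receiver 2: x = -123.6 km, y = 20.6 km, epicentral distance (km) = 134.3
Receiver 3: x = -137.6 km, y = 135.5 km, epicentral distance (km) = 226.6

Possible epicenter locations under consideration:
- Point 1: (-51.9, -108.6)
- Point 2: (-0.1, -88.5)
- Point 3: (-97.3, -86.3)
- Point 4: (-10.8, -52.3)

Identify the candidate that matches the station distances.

For each candidate, compare |candidate − station| to the reported distance:
Point 1: residuals Receiver 1 69.7, Receiver 2 13.5, Receiver 3 32.1 → max 69.7 km
Point 2: residuals Receiver 1 26.8, Receiver 2 30.5, Receiver 3 36.2 → max 36.2 km
Point 3: residuals Receiver 1 82.1, Receiver 2 24.2, Receiver 3 1.2 → max 82.1 km
Point 4: residuals Receiver 1 0.0, Receiver 2 0.0, Receiver 3 0.0 → max 0.0 km
Only Point 4 has all residuals ≈ 0.

Point 4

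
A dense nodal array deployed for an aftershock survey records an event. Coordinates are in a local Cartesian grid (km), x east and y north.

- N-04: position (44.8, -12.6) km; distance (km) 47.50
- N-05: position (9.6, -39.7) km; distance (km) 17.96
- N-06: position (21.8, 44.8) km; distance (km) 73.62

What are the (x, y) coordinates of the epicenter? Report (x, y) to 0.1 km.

Circle about each station: (x − 44.8)² + (y + 12.6)² = 47.50²; (x − 9.6)² + (y + 39.7)² = 17.96²; (x − 21.8)² + (y − 44.8)² = 73.62².
Subtracting the N-04 equation from the N-05 and N-06 equations removes the quadratic terms:
-70.4 x − 54.2 y = 1436.14
-46.0 x + 114.8 y = -2847.17
Solving the 2×2 system: x ≈ -1.0, y ≈ -25.2 km.

x ≈ -1.0 km, y ≈ -25.2 km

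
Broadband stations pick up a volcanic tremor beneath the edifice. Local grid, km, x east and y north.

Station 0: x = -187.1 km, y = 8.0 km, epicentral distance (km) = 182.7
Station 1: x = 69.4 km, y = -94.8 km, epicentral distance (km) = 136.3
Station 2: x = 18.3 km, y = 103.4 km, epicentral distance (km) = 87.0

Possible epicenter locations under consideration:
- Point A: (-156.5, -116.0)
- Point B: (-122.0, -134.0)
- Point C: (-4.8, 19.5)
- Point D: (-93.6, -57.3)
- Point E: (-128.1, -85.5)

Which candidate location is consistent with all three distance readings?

For each candidate, compare |candidate − station| to the reported distance:
Point A: residuals Station 0 55.0, Station 1 90.6, Station 2 193.5 → max 193.5 km
Point B: residuals Station 0 26.5, Station 1 59.1, Station 2 188.8 → max 188.8 km
Point C: residuals Station 0 0.0, Station 1 0.0, Station 2 0.0 → max 0.0 km
Point D: residuals Station 0 68.7, Station 1 31.0, Station 2 108.8 → max 108.8 km
Point E: residuals Station 0 72.1, Station 1 61.4, Station 2 152.0 → max 152.0 km
Only Point C has all residuals ≈ 0.

Point C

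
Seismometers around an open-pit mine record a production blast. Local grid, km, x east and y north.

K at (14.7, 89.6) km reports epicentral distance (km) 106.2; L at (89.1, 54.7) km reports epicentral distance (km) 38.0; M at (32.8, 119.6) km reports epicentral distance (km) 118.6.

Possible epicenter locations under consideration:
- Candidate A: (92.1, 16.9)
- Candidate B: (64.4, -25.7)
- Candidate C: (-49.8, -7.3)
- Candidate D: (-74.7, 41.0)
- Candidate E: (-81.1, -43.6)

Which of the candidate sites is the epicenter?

Candidate A

For each candidate, compare |candidate − station| to the reported distance:
Candidate A: residuals K 0.0, L 0.1, M 0.0 → max 0.1 km
Candidate B: residuals K 19.4, L 46.1, M 30.1 → max 46.1 km
Candidate C: residuals K 10.2, L 114.1, M 32.8 → max 114.1 km
Candidate D: residuals K 4.4, L 126.4, M 14.6 → max 126.4 km
Candidate E: residuals K 57.9, L 158.5, M 80.4 → max 158.5 km
Only Candidate A has all residuals ≈ 0.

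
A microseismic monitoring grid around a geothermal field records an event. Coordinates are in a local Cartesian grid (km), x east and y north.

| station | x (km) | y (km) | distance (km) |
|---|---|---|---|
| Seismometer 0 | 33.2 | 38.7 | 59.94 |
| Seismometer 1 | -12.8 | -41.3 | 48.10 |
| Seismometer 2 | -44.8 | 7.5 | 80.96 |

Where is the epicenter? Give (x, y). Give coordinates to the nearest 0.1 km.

x ≈ 30.9 km, y ≈ -21.2 km

Circle about each station: (x − 33.2)² + (y − 38.7)² = 59.94²; (x + 12.8)² + (y + 41.3)² = 48.10²; (x + 44.8)² + (y − 7.5)² = 80.96².
Subtracting pairs of circle equations eliminates x²+y² and gives linear equations (the radical axes):
-92.0 x − 160.0 y = 548.79
-156.0 x − 62.4 y = -3498.36
Solving the 2×2 system: x ≈ 30.9, y ≈ -21.2 km.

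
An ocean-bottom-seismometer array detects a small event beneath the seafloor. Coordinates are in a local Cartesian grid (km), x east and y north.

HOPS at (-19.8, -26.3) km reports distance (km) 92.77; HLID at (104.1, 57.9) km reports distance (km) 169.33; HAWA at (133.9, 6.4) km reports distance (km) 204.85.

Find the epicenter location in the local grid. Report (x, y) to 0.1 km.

Circle about each station: (x + 19.8)² + (y + 26.3)² = 92.77²; (x − 104.1)² + (y − 57.9)² = 169.33²; (x − 133.9)² + (y − 6.4)² = 204.85².
Subtracting the HOPS equation from the HLID and HAWA equations removes the quadratic terms:
247.8 x + 168.4 y = -6960.89
307.4 x + 65.4 y = -16470.81
Solving the 2×2 system: x ≈ -65.2, y ≈ 54.6 km.
Check against HOPS (with the unrounded x, y): √((x + 19.8)²+(y + 26.3)²) = 92.77 ≈ 92.77 km. ✓

x ≈ -65.2 km, y ≈ 54.6 km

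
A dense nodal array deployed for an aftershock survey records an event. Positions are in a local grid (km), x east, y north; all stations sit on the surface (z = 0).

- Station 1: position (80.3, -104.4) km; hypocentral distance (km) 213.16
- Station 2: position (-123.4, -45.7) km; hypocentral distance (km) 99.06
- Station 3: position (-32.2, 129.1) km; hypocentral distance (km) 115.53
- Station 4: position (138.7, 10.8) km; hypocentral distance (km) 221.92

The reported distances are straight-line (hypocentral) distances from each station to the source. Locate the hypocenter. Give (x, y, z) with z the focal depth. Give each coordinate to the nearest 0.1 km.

x ≈ -78.2 km, y ≈ 31.8 km, depth ≈ 42.0 km

Each station gives a sphere (x−x_i)² + (y−y_i)² + z² = d_i² (stations at z=0).
Subtracting the Station 1 sphere from Station 2 and Station 3: z² cancels, leaving linear equations in x and y:
-407.4 x + 117.4 y = 35592.90
-225.0 x + 467.0 y = 32446.20
Solving: x ≈ -78.202, y ≈ 31.800 km (keep extra digits for the depth step; rounded: -78.2, 31.8).
Then from the Station 1 sphere: z² = 213.16² − (x − 80.3)² − (y + 104.4)² with x = -78.202, y = 31.800, so z ≈ 41.998 ≈ 42.0 km.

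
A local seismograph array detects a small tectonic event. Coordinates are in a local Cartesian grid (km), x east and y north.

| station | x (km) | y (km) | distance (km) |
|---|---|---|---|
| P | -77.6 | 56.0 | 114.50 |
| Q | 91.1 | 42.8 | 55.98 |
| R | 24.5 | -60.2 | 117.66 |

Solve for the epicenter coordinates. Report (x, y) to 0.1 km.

(36.9, 56.8)

Circle about each station: (x + 77.6)² + (y − 56.0)² = 114.50²; (x − 91.1)² + (y − 42.8)² = 55.98²; (x − 24.5)² + (y + 60.2)² = 117.66².
Subtracting pairs of circle equations eliminates x²+y² and gives linear equations (the radical axes):
337.4 x − 26.4 y = 10949.78
204.2 x − 232.4 y = -5667.10
Solving the 2×2 system: x ≈ 36.9, y ≈ 56.8 km.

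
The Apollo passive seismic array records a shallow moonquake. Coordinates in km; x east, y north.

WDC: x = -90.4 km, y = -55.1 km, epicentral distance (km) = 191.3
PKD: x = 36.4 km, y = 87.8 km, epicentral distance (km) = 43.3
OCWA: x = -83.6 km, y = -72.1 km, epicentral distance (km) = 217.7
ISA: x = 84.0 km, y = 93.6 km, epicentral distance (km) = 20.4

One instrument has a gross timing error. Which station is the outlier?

WDC

Solve using three stations at a time. Using PKD, OCWA, ISA (subtract circle equations pairwise → linear system) gives (x, y) ≈ (77.5, 74.3).
Distances from that point to each station vs reported:
  WDC: calculated 212.0 vs reported 191.3 → residual 20.7 km
  PKD: calculated 43.3 vs reported 43.3 → residual 0.0 km
  OCWA: calculated 217.7 vs reported 217.7 → residual 0.0 km
  ISA: calculated 20.4 vs reported 20.4 → residual 0.0 km
PKD, OCWA, ISA are mutually consistent (residuals ≈ 0); WDC is off by 20.7 km.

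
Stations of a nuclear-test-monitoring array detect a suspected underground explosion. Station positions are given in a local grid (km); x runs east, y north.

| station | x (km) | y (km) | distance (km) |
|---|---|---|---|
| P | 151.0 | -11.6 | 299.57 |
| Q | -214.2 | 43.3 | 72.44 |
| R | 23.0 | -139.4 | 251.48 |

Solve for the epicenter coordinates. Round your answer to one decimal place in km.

-142.1 km east, 50.3 km north

Circle about each station: (x − 151.0)² + (y + 11.6)² = 299.57²; (x + 214.2)² + (y − 43.3)² = 72.44²; (x − 23.0)² + (y + 139.4)² = 251.48².
Subtracting the P equation from the Q and R equations removes the quadratic terms:
-730.4 x + 109.8 y = 109315.60
-256.0 x − 255.6 y = 23525.79
Solving the 2×2 system: x ≈ -142.1, y ≈ 50.3 km.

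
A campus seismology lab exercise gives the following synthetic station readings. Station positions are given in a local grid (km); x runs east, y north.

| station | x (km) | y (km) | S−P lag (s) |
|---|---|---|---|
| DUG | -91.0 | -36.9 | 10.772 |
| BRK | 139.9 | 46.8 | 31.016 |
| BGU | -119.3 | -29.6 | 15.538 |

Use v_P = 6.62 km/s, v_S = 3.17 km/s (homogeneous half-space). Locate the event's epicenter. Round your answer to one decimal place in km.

Distance from S−P lag: d = Δt · v_P v_S / (v_P − v_S) = Δt · (6.62·3.17)/(6.62−3.17) ≈ 6.0827·Δt.
So d_DUG = 65.52, d_BRK = 188.66, d_BGU = 94.51 km.
Circle about each station: (x + 91.0)² + (y + 36.9)² = 65.52²; (x − 139.9)² + (y − 46.8)² = 188.66²; (x + 119.3)² + (y + 29.6)² = 94.51².
Subtracting pairs of circle equations eliminates x²+y² and gives linear equations (the radical axes):
461.8 x + 167.4 y = -19180.09
-56.6 x + 14.6 y = 826.77
Solving the 2×2 system: x ≈ -25.8, y ≈ -43.4 km.
Check against DUG (with the unrounded x, y): √((x + 91.0)²+(y + 36.9)²) = 65.52 ≈ 65.52 km. ✓

-25.8 km east, -43.4 km north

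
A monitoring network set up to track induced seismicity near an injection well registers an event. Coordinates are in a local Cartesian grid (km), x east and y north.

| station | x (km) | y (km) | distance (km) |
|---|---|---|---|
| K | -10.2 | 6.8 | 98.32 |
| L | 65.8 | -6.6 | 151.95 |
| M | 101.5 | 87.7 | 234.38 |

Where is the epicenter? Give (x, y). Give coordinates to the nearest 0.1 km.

-72.7 km east, -69.1 km north

Circle about each station: (x + 10.2)² + (y − 6.8)² = 98.32²; (x − 65.8)² + (y + 6.6)² = 151.95²; (x − 101.5)² + (y − 87.7)² = 234.38².
Subtracting the K equation from the L and M equations removes the quadratic terms:
152.0 x − 26.8 y = -9199.06
223.4 x + 161.8 y = -27423.90
Solving the 2×2 system: x ≈ -72.7, y ≈ -69.1 km.
Check against K (with the unrounded x, y): √((x + 10.2)²+(y − 6.8)²) = 98.33 ≈ 98.32 km. ✓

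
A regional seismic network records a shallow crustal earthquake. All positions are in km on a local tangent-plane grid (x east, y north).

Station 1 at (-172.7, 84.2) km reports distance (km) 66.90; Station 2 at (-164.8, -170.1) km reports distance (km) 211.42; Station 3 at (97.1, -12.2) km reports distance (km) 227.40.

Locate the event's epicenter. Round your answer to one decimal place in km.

Circle about each station: (x + 172.7)² + (y − 84.2)² = 66.90²; (x + 164.8)² + (y + 170.1)² = 211.42²; (x − 97.1)² + (y + 12.2)² = 227.40².
Subtracting pairs of circle equations eliminates x²+y² and gives linear equations (the radical axes):
15.8 x − 508.6 y = -21044.69
539.6 x − 192.8 y = -74572.83
Solving the 2×2 system: x ≈ -124.8, y ≈ 37.5 km.
Check against Station 1 (with the unrounded x, y): √((x + 172.7)²+(y − 84.2)²) = 66.90 ≈ 66.90 km. ✓

x ≈ -124.8 km, y ≈ 37.5 km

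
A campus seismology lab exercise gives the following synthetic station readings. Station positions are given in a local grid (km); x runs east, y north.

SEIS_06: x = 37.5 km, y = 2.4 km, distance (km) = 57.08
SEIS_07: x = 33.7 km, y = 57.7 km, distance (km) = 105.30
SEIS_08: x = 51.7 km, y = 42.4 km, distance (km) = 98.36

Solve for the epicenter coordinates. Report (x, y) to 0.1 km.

Circle about each station: (x − 37.5)² + (y − 2.4)² = 57.08²; (x − 33.7)² + (y − 57.7)² = 105.30²; (x − 51.7)² + (y − 42.4)² = 98.36².
Subtracting pairs of circle equations eliminates x²+y² and gives linear equations (the radical axes):
-7.6 x + 110.6 y = -4776.99
28.4 x + 80.0 y = -3357.92
Solving the 2×2 system: x ≈ 2.9, y ≈ -43.0 km.

x ≈ 2.9 km, y ≈ -43.0 km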